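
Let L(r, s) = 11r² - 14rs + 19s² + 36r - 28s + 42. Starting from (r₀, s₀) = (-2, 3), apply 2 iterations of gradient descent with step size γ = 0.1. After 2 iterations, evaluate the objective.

∇L = (22r - 14s + 36, -14r + 38s - 28)
(r₁, s₁) = (-2, 3) − 0.1·(-50, 114) = (3, -8.4)
(r₂, s₂) = (3, -8.4) − 0.1·(219.6, -389.2) = (-18.96, 30.52)
L(-18.96, 30.52) = 28258.344

28258.344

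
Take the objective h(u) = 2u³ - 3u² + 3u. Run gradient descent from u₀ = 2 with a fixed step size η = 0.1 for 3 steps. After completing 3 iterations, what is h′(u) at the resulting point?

2.0896935

h′(u) = 6u² - 6u + 3
u₁ = 2 − 0.1·15 = 0.5
u₂ = 0.5 − 0.1·1.5 = 0.35
u₃ = 0.35 − 0.1·1.635 = 0.1865
h′(u) at (0.1865) = 2.0896935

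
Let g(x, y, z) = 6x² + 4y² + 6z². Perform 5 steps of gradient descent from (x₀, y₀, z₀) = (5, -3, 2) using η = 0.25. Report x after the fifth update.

-160

∇g = (12x, 8y, 12z)
(x₁, y₁, z₁) = (5, -3, 2) − 0.25·(60, -24, 24) = (-10, 3, -4)
(x₂, y₂, z₂) = (-10, 3, -4) − 0.25·(-120, 24, -48) = (20, -3, 8)
(x₃, y₃, z₃) = (20, -3, 8) − 0.25·(240, -24, 96) = (-40, 3, -16)
(x₄, y₄, z₄) = (-40, 3, -16) − 0.25·(-480, 24, -192) = (80, -3, 32)
(x₅, y₅, z₅) = (80, -3, 32) − 0.25·(960, -24, 384) = (-160, 3, -64)
x = -160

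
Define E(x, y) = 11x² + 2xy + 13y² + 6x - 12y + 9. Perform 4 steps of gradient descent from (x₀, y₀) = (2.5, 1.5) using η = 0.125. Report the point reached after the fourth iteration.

(38.375, 51.375)

∇E = (22x + 2y + 6, 2x + 26y - 12)
(x₁, y₁) = (2.5, 1.5) − 0.125·(64, 32) = (-5.5, -2.5)
(x₂, y₂) = (-5.5, -2.5) − 0.125·(-120, -88) = (9.5, 8.5)
(x₃, y₃) = (9.5, 8.5) − 0.125·(232, 228) = (-19.5, -20)
(x₄, y₄) = (-19.5, -20) − 0.125·(-463, -571) = (38.375, 51.375)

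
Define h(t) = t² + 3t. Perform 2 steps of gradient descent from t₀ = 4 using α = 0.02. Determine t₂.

3.5688

h′(t) = 2t + 3
t₁ = 4 − 0.02·11 = 3.78
t₂ = 3.78 − 0.02·10.56 = 3.5688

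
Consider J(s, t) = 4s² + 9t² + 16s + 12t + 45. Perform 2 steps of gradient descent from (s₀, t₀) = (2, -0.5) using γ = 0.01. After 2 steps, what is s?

1.3856

∇J = (8s + 16, 18t + 12)
(s₁, t₁) = (2, -0.5) − 0.01·(32, 3) = (1.68, -0.53)
(s₂, t₂) = (1.68, -0.53) − 0.01·(29.44, 2.46) = (1.3856, -0.5546)
s = 1.3856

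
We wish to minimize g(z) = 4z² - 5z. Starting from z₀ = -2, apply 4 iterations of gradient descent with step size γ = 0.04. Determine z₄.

0.06373888

g′(z) = 8z - 5
Step 1: g′(-2) = -21; z₁ = -2 − 0.04·(-21) = -1.16
Step 2: g′(-1.16) = -14.28; z₂ = -1.16 − 0.04·(-14.28) = -0.5888
Step 3: g′(-0.5888) = -9.7104; z₃ = -0.5888 − 0.04·(-9.7104) = -0.200384
Step 4: g′(-0.200384) = -6.603072; z₄ = -0.200384 − 0.04·(-6.603072) = 0.06373888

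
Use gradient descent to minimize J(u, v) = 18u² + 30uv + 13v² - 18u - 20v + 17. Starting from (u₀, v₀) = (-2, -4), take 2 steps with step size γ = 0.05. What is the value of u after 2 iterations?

∇J = (36u + 30v - 18, 30u + 26v - 20)
Step 1: at (-2, -4), ∇J = (-210, -184) → (-2, -4) − 0.05·(-210, -184) = (8.5, 5.2)
Step 2: at (8.5, 5.2), ∇J = (444, 370.2) → (8.5, 5.2) − 0.05·(444, 370.2) = (-13.7, -13.31)
u = -13.7

-13.7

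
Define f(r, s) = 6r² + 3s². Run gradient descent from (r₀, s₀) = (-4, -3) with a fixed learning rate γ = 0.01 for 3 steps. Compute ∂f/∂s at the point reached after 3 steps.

∇f = (12r, 6s)
Step 1: at (-4, -3), ∇f = (-48, -18) → (-4, -3) − 0.01·(-48, -18) = (-3.52, -2.82)
Step 2: at (-3.52, -2.82), ∇f = (-42.24, -16.92) → (-3.52, -2.82) − 0.01·(-42.24, -16.92) = (-3.0976, -2.6508)
Step 3: at (-3.0976, -2.6508), ∇f = (-37.1712, -15.9048) → (-3.0976, -2.6508) − 0.01·(-37.1712, -15.9048) = (-2.725888, -2.491752)
∂f/∂s at (-2.725888, -2.491752) = -14.950512

-14.950512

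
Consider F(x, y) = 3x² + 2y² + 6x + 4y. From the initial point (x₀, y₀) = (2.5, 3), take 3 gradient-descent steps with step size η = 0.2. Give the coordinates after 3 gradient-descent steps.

∇F = (6x + 6, 4y + 4)
(x₁, y₁) = (2.5, 3) − 0.2·(21, 16) = (-1.7, -0.2)
(x₂, y₂) = (-1.7, -0.2) − 0.2·(-4.2, 3.2) = (-0.86, -0.84)
(x₃, y₃) = (-0.86, -0.84) − 0.2·(0.84, 0.64) = (-1.028, -0.968)

(-1.028, -0.968)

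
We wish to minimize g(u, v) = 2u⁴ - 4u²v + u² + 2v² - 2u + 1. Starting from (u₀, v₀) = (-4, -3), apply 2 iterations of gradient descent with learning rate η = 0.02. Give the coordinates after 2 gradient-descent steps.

(-87.39837696, 4.229568)

∇g = (8u³ - 8uv + 2u - 2, -4u² + 4v)
Step 1: at (-4, -3), ∇g = (-618, -76) → (-4, -3) − 0.02·(-618, -76) = (8.36, -1.48)
Step 2: at (8.36, -1.48), ∇g = (4787.918848, -285.4784) → (8.36, -1.48) − 0.02·(4787.918848, -285.4784) = (-87.39837696, 4.229568)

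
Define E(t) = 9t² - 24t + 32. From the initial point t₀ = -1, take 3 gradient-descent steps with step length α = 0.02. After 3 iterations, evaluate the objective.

19.367254360064

E′(t) = 18t - 24
Step 1: E′(-1) = -42; t₁ = -1 − 0.02·(-42) = -0.16
Step 2: E′(-0.16) = -26.88; t₂ = -0.16 − 0.02·(-26.88) = 0.3776
Step 3: E′(0.3776) = -17.2032; t₃ = 0.3776 − 0.02·(-17.2032) = 0.721664
E(0.721664) = 19.367254360064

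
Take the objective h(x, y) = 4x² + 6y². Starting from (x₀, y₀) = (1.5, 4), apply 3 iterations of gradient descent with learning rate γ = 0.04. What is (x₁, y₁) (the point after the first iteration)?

∇h = (8x, 12y)
(x₁, y₁) = (1.5, 4) − 0.04·(12, 48) = (1.02, 2.08)

(1.02, 2.08)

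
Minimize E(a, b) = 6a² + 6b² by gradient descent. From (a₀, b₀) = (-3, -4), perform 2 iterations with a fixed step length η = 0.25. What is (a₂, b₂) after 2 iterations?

∇E = (12a, 12b)
(a₁, b₁) = (-3, -4) − 0.25·(-36, -48) = (6, 8)
(a₂, b₂) = (6, 8) − 0.25·(72, 96) = (-12, -16)

(-12, -16)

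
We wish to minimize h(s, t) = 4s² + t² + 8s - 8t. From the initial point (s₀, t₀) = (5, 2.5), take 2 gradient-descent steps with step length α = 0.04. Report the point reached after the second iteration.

∇h = (8s + 8, 2t - 8)
Step 1: at (5, 2.5), ∇h = (48, -3) → (5, 2.5) − 0.04·(48, -3) = (3.08, 2.62)
Step 2: at (3.08, 2.62), ∇h = (32.64, -2.76) → (3.08, 2.62) − 0.04·(32.64, -2.76) = (1.7744, 2.7304)

(1.7744, 2.7304)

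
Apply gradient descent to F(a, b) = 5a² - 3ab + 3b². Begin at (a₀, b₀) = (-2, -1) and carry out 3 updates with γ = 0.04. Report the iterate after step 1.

∇F = (10a - 3b, -3a + 6b)
(a₁, b₁) = (-2, -1) − 0.04·(-17, 0) = (-1.32, -1)

(-1.32, -1)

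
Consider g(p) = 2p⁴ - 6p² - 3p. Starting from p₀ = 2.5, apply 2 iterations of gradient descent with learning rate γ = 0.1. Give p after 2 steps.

g′(p) = 8p³ - 12p - 3
p₁ = 2.5 − 0.1·92 = -6.7
p₂ = -6.7 − 0.1·(-2328.704) = 226.1704

226.1704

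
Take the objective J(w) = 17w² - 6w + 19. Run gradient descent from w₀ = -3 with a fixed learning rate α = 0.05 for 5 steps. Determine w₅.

J′(w) = 34w - 6
w₁ = -3 − 0.05·(-108) = 2.4
w₂ = 2.4 − 0.05·75.6 = -1.38
w₃ = -1.38 − 0.05·(-52.92) = 1.266
w₄ = 1.266 − 0.05·37.044 = -0.5862
w₅ = -0.5862 − 0.05·(-25.9308) = 0.71034

0.71034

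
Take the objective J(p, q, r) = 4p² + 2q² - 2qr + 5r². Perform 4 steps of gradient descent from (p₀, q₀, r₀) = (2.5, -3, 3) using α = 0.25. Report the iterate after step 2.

(2.5, -3, 9.75)

∇J = (8p, 4q - 2r, -2q + 10r)
Step 1: at (2.5, -3, 3), ∇J = (20, -18, 36) → (2.5, -3, 3) − 0.25·(20, -18, 36) = (-2.5, 1.5, -6)
Step 2: at (-2.5, 1.5, -6), ∇J = (-20, 18, -63) → (-2.5, 1.5, -6) − 0.25·(-20, 18, -63) = (2.5, -3, 9.75)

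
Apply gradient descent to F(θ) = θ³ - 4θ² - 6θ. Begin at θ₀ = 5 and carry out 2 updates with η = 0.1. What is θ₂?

F′(θ) = 3θ² - 8θ - 6
Step 1: F′(5) = 29; θ₁ = 5 − 0.1·29 = 2.1
Step 2: F′(2.1) = -9.57; θ₂ = 2.1 − 0.1·(-9.57) = 3.057

3.057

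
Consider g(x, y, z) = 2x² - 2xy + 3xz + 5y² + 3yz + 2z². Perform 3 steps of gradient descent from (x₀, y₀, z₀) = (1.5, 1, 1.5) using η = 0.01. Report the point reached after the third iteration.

∇g = (4x - 2y + 3z, -2x + 10y + 3z, 3x + 3y + 4z)
(x₁, y₁, z₁) = (1.5, 1, 1.5) − 0.01·(8.5, 11.5, 13.5) = (1.415, 0.885, 1.365)
(x₂, y₂, z₂) = (1.415, 0.885, 1.365) − 0.01·(7.985, 10.115, 12.36) = (1.33515, 0.78385, 1.2414)
(x₃, y₃, z₃) = (1.33515, 0.78385, 1.2414) − 0.01·(7.4971, 8.8924, 11.3226) = (1.260179, 0.694926, 1.128174)

(1.260179, 0.694926, 1.128174)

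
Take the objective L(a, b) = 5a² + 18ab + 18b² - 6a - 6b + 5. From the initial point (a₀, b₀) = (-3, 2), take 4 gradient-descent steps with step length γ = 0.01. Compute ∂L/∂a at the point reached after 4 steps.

∇L = (10a + 18b - 6, 18a + 36b - 6)
Step 1: at (-3, 2), ∇L = (0, 12) → (-3, 2) − 0.01·(0, 12) = (-3, 1.88)
Step 2: at (-3, 1.88), ∇L = (-2.16, 7.68) → (-3, 1.88) − 0.01·(-2.16, 7.68) = (-2.9784, 1.8032)
Step 3: at (-2.9784, 1.8032), ∇L = (-3.3264, 5.304) → (-2.9784, 1.8032) − 0.01·(-3.3264, 5.304) = (-2.945136, 1.75016)
Step 4: at (-2.945136, 1.75016), ∇L = (-3.94848, 3.993312) → (-2.945136, 1.75016) − 0.01·(-3.94848, 3.993312) = (-2.9056512, 1.71022688)
∂L/∂a at (-2.9056512, 1.71022688) = -4.27242816

-4.27242816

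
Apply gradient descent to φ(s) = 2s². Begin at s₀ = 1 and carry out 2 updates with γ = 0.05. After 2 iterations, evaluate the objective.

φ′(s) = 4s
s₁ = 1 − 0.05·4 = 0.8
s₂ = 0.8 − 0.05·3.2 = 0.64
φ(0.64) = 0.8192

0.8192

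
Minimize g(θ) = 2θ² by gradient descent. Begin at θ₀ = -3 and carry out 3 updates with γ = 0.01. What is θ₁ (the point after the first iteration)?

-2.88

g′(θ) = 4θ
θ₁ = -3 − 0.01·(-12) = -2.88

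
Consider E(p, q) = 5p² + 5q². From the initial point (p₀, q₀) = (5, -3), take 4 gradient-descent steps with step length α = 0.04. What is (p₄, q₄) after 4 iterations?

∇E = (10p, 10q)
(p₁, q₁) = (5, -3) − 0.04·(50, -30) = (3, -1.8)
(p₂, q₂) = (3, -1.8) − 0.04·(30, -18) = (1.8, -1.08)
(p₃, q₃) = (1.8, -1.08) − 0.04·(18, -10.8) = (1.08, -0.648)
(p₄, q₄) = (1.08, -0.648) − 0.04·(10.8, -6.48) = (0.648, -0.3888)

(0.648, -0.3888)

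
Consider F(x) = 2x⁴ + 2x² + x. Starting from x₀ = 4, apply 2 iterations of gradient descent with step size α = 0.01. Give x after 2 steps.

F′(x) = 8x³ + 4x + 1
Step 1: F′(4) = 529; x₁ = 4 − 0.01·529 = -1.29
Step 2: F′(-1.29) = -21.333512; x₂ = -1.29 − 0.01·(-21.333512) = -1.07666488

-1.07666488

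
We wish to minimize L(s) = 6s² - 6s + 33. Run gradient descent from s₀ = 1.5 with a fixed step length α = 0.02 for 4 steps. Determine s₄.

0.83362176

L′(s) = 12s - 6
Step 1: L′(1.5) = 12; s₁ = 1.5 − 0.02·12 = 1.26
Step 2: L′(1.26) = 9.12; s₂ = 1.26 − 0.02·9.12 = 1.0776
Step 3: L′(1.0776) = 6.9312; s₃ = 1.0776 − 0.02·6.9312 = 0.938976
Step 4: L′(0.938976) = 5.267712; s₄ = 0.938976 − 0.02·5.267712 = 0.83362176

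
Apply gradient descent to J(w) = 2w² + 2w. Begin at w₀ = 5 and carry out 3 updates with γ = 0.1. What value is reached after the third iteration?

0.688

J′(w) = 4w + 2
w₁ = 5 − 0.1·22 = 2.8
w₂ = 2.8 − 0.1·13.2 = 1.48
w₃ = 1.48 − 0.1·7.92 = 0.688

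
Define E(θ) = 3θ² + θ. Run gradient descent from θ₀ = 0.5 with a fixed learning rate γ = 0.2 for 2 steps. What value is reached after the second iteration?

E′(θ) = 6θ + 1
θ₁ = 0.5 − 0.2·4 = -0.3
θ₂ = -0.3 − 0.2·(-0.8) = -0.14

-0.14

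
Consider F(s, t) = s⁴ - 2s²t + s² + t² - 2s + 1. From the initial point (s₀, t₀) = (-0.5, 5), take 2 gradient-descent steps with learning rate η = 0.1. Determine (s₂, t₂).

(-1.97465, 3.5045)

∇F = (4s³ - 4st + 2s - 2, -2s² + 2t)
Step 1: at (-0.5, 5), ∇F = (6.5, 9.5) → (-0.5, 5) − 0.1·(6.5, 9.5) = (-1.15, 4.05)
Step 2: at (-1.15, 4.05), ∇F = (8.2465, 5.455) → (-1.15, 4.05) − 0.1·(8.2465, 5.455) = (-1.97465, 3.5045)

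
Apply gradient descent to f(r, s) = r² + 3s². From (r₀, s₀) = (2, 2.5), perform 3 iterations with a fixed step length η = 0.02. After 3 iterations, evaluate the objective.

∇f = (2r, 6s)
Step 1: at (2, 2.5), ∇f = (4, 15) → (2, 2.5) − 0.02·(4, 15) = (1.92, 2.2)
Step 2: at (1.92, 2.2), ∇f = (3.84, 13.2) → (1.92, 2.2) − 0.02·(3.84, 13.2) = (1.8432, 1.936)
Step 3: at (1.8432, 1.936), ∇f = (3.6864, 11.616) → (1.8432, 1.936) − 0.02·(3.6864, 11.616) = (1.769472, 1.70368)
f(1.769472, 1.70368) = 11.838607785984

11.838607785984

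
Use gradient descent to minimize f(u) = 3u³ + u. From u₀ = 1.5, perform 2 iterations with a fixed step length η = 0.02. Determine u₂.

f′(u) = 9u² + 1
u₁ = 1.5 − 0.02·21.25 = 1.075
u₂ = 1.075 − 0.02·11.400625 = 0.8469875

0.8469875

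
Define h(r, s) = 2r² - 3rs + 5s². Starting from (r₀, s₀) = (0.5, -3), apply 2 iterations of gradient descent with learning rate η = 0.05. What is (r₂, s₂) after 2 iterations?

∇h = (4r - 3s, -3r + 10s)
(r₁, s₁) = (0.5, -3) − 0.05·(11, -31.5) = (-0.05, -1.425)
(r₂, s₂) = (-0.05, -1.425) − 0.05·(4.075, -14.1) = (-0.25375, -0.72)

(-0.25375, -0.72)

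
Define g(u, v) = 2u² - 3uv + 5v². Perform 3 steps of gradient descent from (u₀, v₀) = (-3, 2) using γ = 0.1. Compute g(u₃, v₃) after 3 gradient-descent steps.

0.801171

∇g = (4u - 3v, -3u + 10v)
(u₁, v₁) = (-3, 2) − 0.1·(-18, 29) = (-1.2, -0.9)
(u₂, v₂) = (-1.2, -0.9) − 0.1·(-2.1, -5.4) = (-0.99, -0.36)
(u₃, v₃) = (-0.99, -0.36) − 0.1·(-2.88, -0.63) = (-0.702, -0.297)
g(-0.702, -0.297) = 0.801171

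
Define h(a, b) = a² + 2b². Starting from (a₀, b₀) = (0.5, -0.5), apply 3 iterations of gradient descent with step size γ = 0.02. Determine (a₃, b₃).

∇h = (2a, 4b)
(a₁, b₁) = (0.5, -0.5) − 0.02·(1, -2) = (0.48, -0.46)
(a₂, b₂) = (0.48, -0.46) − 0.02·(0.96, -1.84) = (0.4608, -0.4232)
(a₃, b₃) = (0.4608, -0.4232) − 0.02·(0.9216, -1.6928) = (0.442368, -0.389344)

(0.442368, -0.389344)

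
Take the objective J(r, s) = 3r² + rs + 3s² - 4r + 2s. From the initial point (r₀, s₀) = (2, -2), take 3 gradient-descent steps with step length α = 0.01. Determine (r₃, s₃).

(1.828274, -1.772376)

∇J = (6r + s - 4, r + 6s + 2)
(r₁, s₁) = (2, -2) − 0.01·(6, -8) = (1.94, -1.92)
(r₂, s₂) = (1.94, -1.92) − 0.01·(5.72, -7.58) = (1.8828, -1.8442)
(r₃, s₃) = (1.8828, -1.8442) − 0.01·(5.4526, -7.1824) = (1.828274, -1.772376)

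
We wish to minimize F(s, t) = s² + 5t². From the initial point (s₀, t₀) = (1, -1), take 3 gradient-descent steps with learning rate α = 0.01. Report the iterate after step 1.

(0.98, -0.9)

∇F = (2s, 10t)
(s₁, t₁) = (1, -1) − 0.01·(2, -10) = (0.98, -0.9)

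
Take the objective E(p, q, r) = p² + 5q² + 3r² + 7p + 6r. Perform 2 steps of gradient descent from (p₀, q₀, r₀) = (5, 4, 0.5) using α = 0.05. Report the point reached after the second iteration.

(3.385, 1, -0.265)

∇E = (2p + 7, 10q, 6r + 6)
Step 1: at (5, 4, 0.5), ∇E = (17, 40, 9) → (5, 4, 0.5) − 0.05·(17, 40, 9) = (4.15, 2, 0.05)
Step 2: at (4.15, 2, 0.05), ∇E = (15.3, 20, 6.3) → (4.15, 2, 0.05) − 0.05·(15.3, 20, 6.3) = (3.385, 1, -0.265)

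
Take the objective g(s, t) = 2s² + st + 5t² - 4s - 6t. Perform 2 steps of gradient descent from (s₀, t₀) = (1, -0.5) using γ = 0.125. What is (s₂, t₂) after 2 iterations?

(0.9375, 0.4296875)

∇g = (4s + t - 4, s + 10t - 6)
Step 1: at (1, -0.5), ∇g = (-0.5, -10) → (1, -0.5) − 0.125·(-0.5, -10) = (1.0625, 0.75)
Step 2: at (1.0625, 0.75), ∇g = (1, 2.5625) → (1.0625, 0.75) − 0.125·(1, 2.5625) = (0.9375, 0.4296875)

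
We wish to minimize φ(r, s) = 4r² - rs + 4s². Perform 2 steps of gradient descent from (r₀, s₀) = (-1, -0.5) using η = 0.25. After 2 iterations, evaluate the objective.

∇φ = (8r - s, -r + 8s)
(r₁, s₁) = (-1, -0.5) − 0.25·(-7.5, -3) = (0.875, 0.25)
(r₂, s₂) = (0.875, 0.25) − 0.25·(6.75, 1.125) = (-0.8125, -0.03125)
φ(-0.8125, -0.03125) = 2.619140625

2.619140625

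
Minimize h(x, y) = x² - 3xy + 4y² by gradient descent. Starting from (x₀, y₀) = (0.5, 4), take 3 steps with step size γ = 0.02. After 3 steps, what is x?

∇h = (2x - 3y, -3x + 8y)
(x₁, y₁) = (0.5, 4) − 0.02·(-11, 30.5) = (0.72, 3.39)
(x₂, y₂) = (0.72, 3.39) − 0.02·(-8.73, 24.96) = (0.8946, 2.8908)
(x₃, y₃) = (0.8946, 2.8908) − 0.02·(-6.8832, 20.4426) = (1.032264, 2.481948)
x = 1.032264

1.032264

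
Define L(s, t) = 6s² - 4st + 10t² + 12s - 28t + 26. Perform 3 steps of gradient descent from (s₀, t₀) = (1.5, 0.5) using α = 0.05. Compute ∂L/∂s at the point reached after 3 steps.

1.728

∇L = (12s - 4t + 12, -4s + 20t - 28)
Step 1: at (1.5, 0.5), ∇L = (28, -24) → (1.5, 0.5) − 0.05·(28, -24) = (0.1, 1.7)
Step 2: at (0.1, 1.7), ∇L = (6.4, 5.6) → (0.1, 1.7) − 0.05·(6.4, 5.6) = (-0.22, 1.42)
Step 3: at (-0.22, 1.42), ∇L = (3.68, 1.28) → (-0.22, 1.42) − 0.05·(3.68, 1.28) = (-0.404, 1.356)
∂L/∂s at (-0.404, 1.356) = 1.728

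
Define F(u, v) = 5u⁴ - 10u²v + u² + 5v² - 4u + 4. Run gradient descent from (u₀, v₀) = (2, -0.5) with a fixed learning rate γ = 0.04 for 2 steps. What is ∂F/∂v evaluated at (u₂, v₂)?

-104853.0807936

∇F = (20u³ - 20uv + 2u - 4, -10u² + 10v)
Step 1: at (2, -0.5), ∇F = (180, -45) → (2, -0.5) − 0.04·(180, -45) = (-5.2, 1.3)
Step 2: at (-5.2, 1.3), ∇F = (-2691.36, -257.4) → (-5.2, 1.3) − 0.04·(-2691.36, -257.4) = (102.4544, 11.596)
∂F/∂v at (102.4544, 11.596) = -104853.0807936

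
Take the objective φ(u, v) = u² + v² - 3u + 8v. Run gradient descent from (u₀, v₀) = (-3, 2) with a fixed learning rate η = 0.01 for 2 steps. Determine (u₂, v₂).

(-2.8218, 1.7624)

∇φ = (2u - 3, 2v + 8)
Step 1: at (-3, 2), ∇φ = (-9, 12) → (-3, 2) − 0.01·(-9, 12) = (-2.91, 1.88)
Step 2: at (-2.91, 1.88), ∇φ = (-8.82, 11.76) → (-2.91, 1.88) − 0.01·(-8.82, 11.76) = (-2.8218, 1.7624)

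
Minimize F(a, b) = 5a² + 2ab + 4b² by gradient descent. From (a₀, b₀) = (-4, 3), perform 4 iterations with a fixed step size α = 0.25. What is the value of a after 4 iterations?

-17.1875

∇F = (10a + 2b, 2a + 8b)
(a₁, b₁) = (-4, 3) − 0.25·(-34, 16) = (4.5, -1)
(a₂, b₂) = (4.5, -1) − 0.25·(43, 1) = (-6.25, -1.25)
(a₃, b₃) = (-6.25, -1.25) − 0.25·(-65, -22.5) = (10, 4.375)
(a₄, b₄) = (10, 4.375) − 0.25·(108.75, 55) = (-17.1875, -9.375)
a = -17.1875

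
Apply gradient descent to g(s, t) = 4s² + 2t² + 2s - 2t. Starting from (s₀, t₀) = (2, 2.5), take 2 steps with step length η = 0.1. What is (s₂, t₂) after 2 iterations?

∇g = (8s + 2, 4t - 2)
Step 1: at (2, 2.5), ∇g = (18, 8) → (2, 2.5) − 0.1·(18, 8) = (0.2, 1.7)
Step 2: at (0.2, 1.7), ∇g = (3.6, 4.8) → (0.2, 1.7) − 0.1·(3.6, 4.8) = (-0.16, 1.22)

(-0.16, 1.22)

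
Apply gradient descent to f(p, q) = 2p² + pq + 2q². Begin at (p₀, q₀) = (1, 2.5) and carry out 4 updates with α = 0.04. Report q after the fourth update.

1.16657152

∇f = (4p + q, p + 4q)
(p₁, q₁) = (1, 2.5) − 0.04·(6.5, 11) = (0.74, 2.06)
(p₂, q₂) = (0.74, 2.06) − 0.04·(5.02, 8.98) = (0.5392, 1.7008)
(p₃, q₃) = (0.5392, 1.7008) − 0.04·(3.8576, 7.3424) = (0.384896, 1.407104)
(p₄, q₄) = (0.384896, 1.407104) − 0.04·(2.946688, 6.013312) = (0.26702848, 1.16657152)
q = 1.16657152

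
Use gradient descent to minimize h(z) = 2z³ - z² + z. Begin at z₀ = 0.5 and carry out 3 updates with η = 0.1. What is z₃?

0.15934265

h′(z) = 6z² - 2z + 1
Step 1: h′(0.5) = 1.5; z₁ = 0.5 − 0.1·1.5 = 0.35
Step 2: h′(0.35) = 1.035; z₂ = 0.35 − 0.1·1.035 = 0.2465
Step 3: h′(0.2465) = 0.8715735; z₃ = 0.2465 − 0.1·0.8715735 = 0.15934265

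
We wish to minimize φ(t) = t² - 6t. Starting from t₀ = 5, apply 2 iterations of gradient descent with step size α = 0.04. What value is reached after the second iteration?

φ′(t) = 2t - 6
Step 1: φ′(5) = 4; t₁ = 5 − 0.04·4 = 4.84
Step 2: φ′(4.84) = 3.68; t₂ = 4.84 − 0.04·3.68 = 4.6928

4.6928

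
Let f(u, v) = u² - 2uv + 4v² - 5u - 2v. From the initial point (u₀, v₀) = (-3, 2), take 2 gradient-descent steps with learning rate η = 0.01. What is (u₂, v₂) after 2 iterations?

∇f = (2u - 2v - 5, -2u + 8v - 2)
Step 1: at (-3, 2), ∇f = (-15, 20) → (-3, 2) − 0.01·(-15, 20) = (-2.85, 1.8)
Step 2: at (-2.85, 1.8), ∇f = (-14.3, 18.1) → (-2.85, 1.8) − 0.01·(-14.3, 18.1) = (-2.707, 1.619)

(-2.707, 1.619)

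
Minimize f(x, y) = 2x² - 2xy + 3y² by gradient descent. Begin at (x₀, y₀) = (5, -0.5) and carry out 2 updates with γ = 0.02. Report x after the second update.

4.204

∇f = (4x - 2y, -2x + 6y)
(x₁, y₁) = (5, -0.5) − 0.02·(21, -13) = (4.58, -0.24)
(x₂, y₂) = (4.58, -0.24) − 0.02·(18.8, -10.6) = (4.204, -0.028)
x = 4.204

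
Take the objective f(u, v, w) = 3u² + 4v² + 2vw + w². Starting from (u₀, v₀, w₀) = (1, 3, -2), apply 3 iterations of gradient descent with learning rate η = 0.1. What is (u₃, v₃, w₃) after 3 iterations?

(0.064, 0.52, -1.696)

∇f = (6u, 8v + 2w, 2v + 2w)
(u₁, v₁, w₁) = (1, 3, -2) − 0.1·(6, 20, 2) = (0.4, 1, -2.2)
(u₂, v₂, w₂) = (0.4, 1, -2.2) − 0.1·(2.4, 3.6, -2.4) = (0.16, 0.64, -1.96)
(u₃, v₃, w₃) = (0.16, 0.64, -1.96) − 0.1·(0.96, 1.2, -2.64) = (0.064, 0.52, -1.696)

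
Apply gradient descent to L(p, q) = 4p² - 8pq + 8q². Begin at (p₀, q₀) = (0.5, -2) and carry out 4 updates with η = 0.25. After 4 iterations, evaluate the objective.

4188857

∇L = (8p - 8q, -8p + 16q)
(p₁, q₁) = (0.5, -2) − 0.25·(20, -36) = (-4.5, 7)
(p₂, q₂) = (-4.5, 7) − 0.25·(-92, 148) = (18.5, -30)
(p₃, q₃) = (18.5, -30) − 0.25·(388, -628) = (-78.5, 127)
(p₄, q₄) = (-78.5, 127) − 0.25·(-1644, 2660) = (332.5, -538)
L(332.5, -538) = 4188857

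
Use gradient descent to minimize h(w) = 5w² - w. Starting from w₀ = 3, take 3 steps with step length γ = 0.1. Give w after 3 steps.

h′(w) = 10w - 1
w₁ = 3 − 0.1·29 = 0.1
w₂ = 0.1 − 0.1·0 = 0.1
w₃ = 0.1 − 0.1·0 = 0.1

0.1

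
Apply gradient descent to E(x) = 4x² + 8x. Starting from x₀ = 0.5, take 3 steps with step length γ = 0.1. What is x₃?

E′(x) = 8x + 8
Step 1: E′(0.5) = 12; x₁ = 0.5 − 0.1·12 = -0.7
Step 2: E′(-0.7) = 2.4; x₂ = -0.7 − 0.1·2.4 = -0.94
Step 3: E′(-0.94) = 0.48; x₃ = -0.94 − 0.1·0.48 = -0.988

-0.988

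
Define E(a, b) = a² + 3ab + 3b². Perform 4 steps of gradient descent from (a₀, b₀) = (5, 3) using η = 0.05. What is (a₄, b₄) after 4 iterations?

∇E = (2a + 3b, 3a + 6b)
(a₁, b₁) = (5, 3) − 0.05·(19, 33) = (4.05, 1.35)
(a₂, b₂) = (4.05, 1.35) − 0.05·(12.15, 20.25) = (3.4425, 0.3375)
(a₃, b₃) = (3.4425, 0.3375) − 0.05·(7.8975, 12.3525) = (3.047625, -0.280125)
(a₄, b₄) = (3.047625, -0.280125) − 0.05·(5.254875, 7.462125) = (2.78488125, -0.65323125)

(2.78488125, -0.65323125)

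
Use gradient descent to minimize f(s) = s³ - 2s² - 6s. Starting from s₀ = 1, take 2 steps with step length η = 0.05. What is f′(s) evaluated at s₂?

-4.452378328125

f′(s) = 3s² - 4s - 6
s₁ = 1 − 0.05·(-7) = 1.35
s₂ = 1.35 − 0.05·(-5.9325) = 1.646625
f′(s) at (1.646625) = -4.452378328125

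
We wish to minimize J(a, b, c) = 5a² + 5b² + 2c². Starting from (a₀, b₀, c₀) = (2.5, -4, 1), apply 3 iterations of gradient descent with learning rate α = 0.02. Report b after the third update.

∇J = (10a, 10b, 4c)
(a₁, b₁, c₁) = (2.5, -4, 1) − 0.02·(25, -40, 4) = (2, -3.2, 0.92)
(a₂, b₂, c₂) = (2, -3.2, 0.92) − 0.02·(20, -32, 3.68) = (1.6, -2.56, 0.8464)
(a₃, b₃, c₃) = (1.6, -2.56, 0.8464) − 0.02·(16, -25.6, 3.3856) = (1.28, -2.048, 0.778688)
b = -2.048

-2.048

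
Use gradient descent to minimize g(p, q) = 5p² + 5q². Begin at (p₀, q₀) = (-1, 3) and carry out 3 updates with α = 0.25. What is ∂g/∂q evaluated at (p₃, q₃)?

-101.25

∇g = (10p, 10q)
(p₁, q₁) = (-1, 3) − 0.25·(-10, 30) = (1.5, -4.5)
(p₂, q₂) = (1.5, -4.5) − 0.25·(15, -45) = (-2.25, 6.75)
(p₃, q₃) = (-2.25, 6.75) − 0.25·(-22.5, 67.5) = (3.375, -10.125)
∂g/∂q at (3.375, -10.125) = -101.25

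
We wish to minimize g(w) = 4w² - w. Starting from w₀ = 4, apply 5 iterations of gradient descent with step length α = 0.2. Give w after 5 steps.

-0.17632

g′(w) = 8w - 1
w₁ = 4 − 0.2·31 = -2.2
w₂ = -2.2 − 0.2·(-18.6) = 1.52
w₃ = 1.52 − 0.2·11.16 = -0.712
w₄ = -0.712 − 0.2·(-6.696) = 0.6272
w₅ = 0.6272 − 0.2·4.0176 = -0.17632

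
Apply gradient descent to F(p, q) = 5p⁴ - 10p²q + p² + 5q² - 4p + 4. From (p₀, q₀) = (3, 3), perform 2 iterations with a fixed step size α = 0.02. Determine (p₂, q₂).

(19.3764096, 6.95552)

∇F = (20p³ - 20pq + 2p - 4, -10p² + 10q)
Step 1: at (3, 3), ∇F = (362, -60) → (3, 3) − 0.02·(362, -60) = (-4.24, 4.2)
Step 2: at (-4.24, 4.2), ∇F = (-1180.82048, -137.776) → (-4.24, 4.2) − 0.02·(-1180.82048, -137.776) = (19.3764096, 6.95552)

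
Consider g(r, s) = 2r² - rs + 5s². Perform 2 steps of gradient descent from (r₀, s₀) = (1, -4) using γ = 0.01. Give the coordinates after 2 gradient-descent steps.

(0.8473, -3.2218)

∇g = (4r - s, -r + 10s)
Step 1: at (1, -4), ∇g = (8, -41) → (1, -4) − 0.01·(8, -41) = (0.92, -3.59)
Step 2: at (0.92, -3.59), ∇g = (7.27, -36.82) → (0.92, -3.59) − 0.01·(7.27, -36.82) = (0.8473, -3.2218)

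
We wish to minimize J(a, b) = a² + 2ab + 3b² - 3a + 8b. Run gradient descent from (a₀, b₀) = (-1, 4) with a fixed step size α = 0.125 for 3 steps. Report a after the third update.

∇J = (2a + 2b - 3, 2a + 6b + 8)
Step 1: at (-1, 4), ∇J = (3, 30) → (-1, 4) − 0.125·(3, 30) = (-1.375, 0.25)
Step 2: at (-1.375, 0.25), ∇J = (-5.25, 6.75) → (-1.375, 0.25) − 0.125·(-5.25, 6.75) = (-0.71875, -0.59375)
Step 3: at (-0.71875, -0.59375), ∇J = (-5.625, 3) → (-0.71875, -0.59375) − 0.125·(-5.625, 3) = (-0.015625, -0.96875)
a = -0.015625

-0.015625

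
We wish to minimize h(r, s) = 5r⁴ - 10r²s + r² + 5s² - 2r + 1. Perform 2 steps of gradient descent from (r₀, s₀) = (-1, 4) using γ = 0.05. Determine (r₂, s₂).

(42.052, 8.47)

∇h = (20r³ - 20rs + 2r - 2, -10r² + 10s)
Step 1: at (-1, 4), ∇h = (56, 30) → (-1, 4) − 0.05·(56, 30) = (-3.8, 2.5)
Step 2: at (-3.8, 2.5), ∇h = (-917.04, -119.4) → (-3.8, 2.5) − 0.05·(-917.04, -119.4) = (42.052, 8.47)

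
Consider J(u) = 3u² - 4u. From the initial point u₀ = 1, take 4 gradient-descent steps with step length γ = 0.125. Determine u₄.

J′(u) = 6u - 4
Step 1: J′(1) = 2; u₁ = 1 − 0.125·2 = 0.75
Step 2: J′(0.75) = 0.5; u₂ = 0.75 − 0.125·0.5 = 0.6875
Step 3: J′(0.6875) = 0.125; u₃ = 0.6875 − 0.125·0.125 = 0.671875
Step 4: J′(0.671875) = 0.03125; u₄ = 0.671875 − 0.125·0.03125 = 0.66796875

0.66796875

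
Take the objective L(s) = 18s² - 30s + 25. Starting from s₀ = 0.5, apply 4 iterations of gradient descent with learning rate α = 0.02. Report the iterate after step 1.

L′(s) = 36s - 30
Step 1: L′(0.5) = -12; s₁ = 0.5 − 0.02·(-12) = 0.74

0.74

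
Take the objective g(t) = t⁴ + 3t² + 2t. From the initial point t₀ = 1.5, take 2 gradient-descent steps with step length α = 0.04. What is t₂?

0.29270272

g′(t) = 4t³ + 6t + 2
t₁ = 1.5 − 0.04·24.5 = 0.52
t₂ = 0.52 − 0.04·5.682432 = 0.29270272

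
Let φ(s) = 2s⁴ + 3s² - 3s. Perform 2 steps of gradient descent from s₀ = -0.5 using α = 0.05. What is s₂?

φ′(s) = 8s³ + 6s - 3
Step 1: φ′(-0.5) = -7; s₁ = -0.5 − 0.05·(-7) = -0.15
Step 2: φ′(-0.15) = -3.927; s₂ = -0.15 − 0.05·(-3.927) = 0.04635

0.04635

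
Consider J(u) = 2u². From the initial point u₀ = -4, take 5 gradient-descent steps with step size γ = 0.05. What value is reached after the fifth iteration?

J′(u) = 4u
Step 1: J′(-4) = -16; u₁ = -4 − 0.05·(-16) = -3.2
Step 2: J′(-3.2) = -12.8; u₂ = -3.2 − 0.05·(-12.8) = -2.56
Step 3: J′(-2.56) = -10.24; u₃ = -2.56 − 0.05·(-10.24) = -2.048
Step 4: J′(-2.048) = -8.192; u₄ = -2.048 − 0.05·(-8.192) = -1.6384
Step 5: J′(-1.6384) = -6.5536; u₅ = -1.6384 − 0.05·(-6.5536) = -1.31072

-1.31072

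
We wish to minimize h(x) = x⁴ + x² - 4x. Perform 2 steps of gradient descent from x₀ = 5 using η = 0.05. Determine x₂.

1655.0154

h′(x) = 4x³ + 2x - 4
Step 1: h′(5) = 506; x₁ = 5 − 0.05·506 = -20.3
Step 2: h′(-20.3) = -33506.308; x₂ = -20.3 − 0.05·(-33506.308) = 1655.0154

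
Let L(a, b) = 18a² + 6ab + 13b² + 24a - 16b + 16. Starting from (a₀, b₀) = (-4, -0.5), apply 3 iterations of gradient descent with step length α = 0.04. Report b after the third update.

1.046688

∇L = (36a + 6b + 24, 6a + 26b - 16)
(a₁, b₁) = (-4, -0.5) − 0.04·(-123, -53) = (0.92, 1.62)
(a₂, b₂) = (0.92, 1.62) − 0.04·(66.84, 31.64) = (-1.7536, 0.3544)
(a₃, b₃) = (-1.7536, 0.3544) − 0.04·(-37.0032, -17.3072) = (-0.273472, 1.046688)
b = 1.046688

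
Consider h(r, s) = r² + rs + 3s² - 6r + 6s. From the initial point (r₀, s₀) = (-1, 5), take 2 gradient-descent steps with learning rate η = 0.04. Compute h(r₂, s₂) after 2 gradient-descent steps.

37.39268096

∇h = (2r + s - 6, r + 6s + 6)
(r₁, s₁) = (-1, 5) − 0.04·(-3, 35) = (-0.88, 3.6)
(r₂, s₂) = (-0.88, 3.6) − 0.04·(-4.16, 26.72) = (-0.7136, 2.5312)
h(-0.7136, 2.5312) = 37.39268096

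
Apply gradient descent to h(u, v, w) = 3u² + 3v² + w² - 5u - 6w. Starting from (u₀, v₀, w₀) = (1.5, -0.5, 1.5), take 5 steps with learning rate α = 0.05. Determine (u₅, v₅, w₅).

∇h = (6u - 5, 6v, 2w - 6)
Step 1: at (1.5, -0.5, 1.5), ∇h = (4, -3, -3) → (1.5, -0.5, 1.5) − 0.05·(4, -3, -3) = (1.3, -0.35, 1.65)
Step 2: at (1.3, -0.35, 1.65), ∇h = (2.8, -2.1, -2.7) → (1.3, -0.35, 1.65) − 0.05·(2.8, -2.1, -2.7) = (1.16, -0.245, 1.785)
Step 3: at (1.16, -0.245, 1.785), ∇h = (1.96, -1.47, -2.43) → (1.16, -0.245, 1.785) − 0.05·(1.96, -1.47, -2.43) = (1.062, -0.1715, 1.9065)
Step 4: at (1.062, -0.1715, 1.9065), ∇h = (1.372, -1.029, -2.187) → (1.062, -0.1715, 1.9065) − 0.05·(1.372, -1.029, -2.187) = (0.9934, -0.12005, 2.01585)
Step 5: at (0.9934, -0.12005, 2.01585), ∇h = (0.9604, -0.7203, -1.9683) → (0.9934, -0.12005, 2.01585) − 0.05·(0.9604, -0.7203, -1.9683) = (0.94538, -0.084035, 2.114265)

(0.94538, -0.084035, 2.114265)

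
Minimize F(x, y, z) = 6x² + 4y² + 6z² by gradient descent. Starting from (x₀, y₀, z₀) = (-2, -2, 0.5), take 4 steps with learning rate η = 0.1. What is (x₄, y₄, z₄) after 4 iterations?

∇F = (12x, 8y, 12z)
(x₁, y₁, z₁) = (-2, -2, 0.5) − 0.1·(-24, -16, 6) = (0.4, -0.4, -0.1)
(x₂, y₂, z₂) = (0.4, -0.4, -0.1) − 0.1·(4.8, -3.2, -1.2) = (-0.08, -0.08, 0.02)
(x₃, y₃, z₃) = (-0.08, -0.08, 0.02) − 0.1·(-0.96, -0.64, 0.24) = (0.016, -0.016, -0.004)
(x₄, y₄, z₄) = (0.016, -0.016, -0.004) − 0.1·(0.192, -0.128, -0.048) = (-0.0032, -0.0032, 0.0008)

(-0.0032, -0.0032, 0.0008)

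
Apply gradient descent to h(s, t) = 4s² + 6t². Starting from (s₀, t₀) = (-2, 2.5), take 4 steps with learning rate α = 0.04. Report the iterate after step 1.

(-1.36, 1.3)

∇h = (8s, 12t)
(s₁, t₁) = (-2, 2.5) − 0.04·(-16, 30) = (-1.36, 1.3)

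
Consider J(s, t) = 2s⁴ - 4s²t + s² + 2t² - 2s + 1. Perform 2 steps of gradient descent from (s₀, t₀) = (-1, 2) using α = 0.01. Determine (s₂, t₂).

(-1.07228288, 1.924864)

∇J = (8s³ - 8st + 2s - 2, -4s² + 4t)
Step 1: at (-1, 2), ∇J = (4, 4) → (-1, 2) − 0.01·(4, 4) = (-1.04, 1.96)
Step 2: at (-1.04, 1.96), ∇J = (3.228288, 3.5136) → (-1.04, 1.96) − 0.01·(3.228288, 3.5136) = (-1.07228288, 1.924864)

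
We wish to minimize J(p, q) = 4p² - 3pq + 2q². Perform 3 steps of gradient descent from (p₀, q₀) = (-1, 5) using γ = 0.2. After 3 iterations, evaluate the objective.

∇J = (8p - 3q, -3p + 4q)
(p₁, q₁) = (-1, 5) − 0.2·(-23, 23) = (3.6, 0.4)
(p₂, q₂) = (3.6, 0.4) − 0.2·(27.6, -9.2) = (-1.92, 2.24)
(p₃, q₃) = (-1.92, 2.24) − 0.2·(-22.08, 14.72) = (2.496, -0.704)
J(2.496, -0.704) = 31.182848

31.182848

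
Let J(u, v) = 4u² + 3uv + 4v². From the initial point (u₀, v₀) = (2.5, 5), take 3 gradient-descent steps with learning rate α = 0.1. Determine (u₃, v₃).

∇J = (8u + 3v, 3u + 8v)
(u₁, v₁) = (2.5, 5) − 0.1·(35, 47.5) = (-1, 0.25)
(u₂, v₂) = (-1, 0.25) − 0.1·(-7.25, -1) = (-0.275, 0.35)
(u₃, v₃) = (-0.275, 0.35) − 0.1·(-1.15, 1.975) = (-0.16, 0.1525)

(-0.16, 0.1525)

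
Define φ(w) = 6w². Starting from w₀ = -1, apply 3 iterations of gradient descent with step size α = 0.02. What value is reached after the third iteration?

-0.438976

φ′(w) = 12w
w₁ = -1 − 0.02·(-12) = -0.76
w₂ = -0.76 − 0.02·(-9.12) = -0.5776
w₃ = -0.5776 − 0.02·(-6.9312) = -0.438976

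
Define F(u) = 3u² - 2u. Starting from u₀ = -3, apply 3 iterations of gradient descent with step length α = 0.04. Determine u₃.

F′(u) = 6u - 2
u₁ = -3 − 0.04·(-20) = -2.2
u₂ = -2.2 − 0.04·(-15.2) = -1.592
u₃ = -1.592 − 0.04·(-11.552) = -1.12992

-1.12992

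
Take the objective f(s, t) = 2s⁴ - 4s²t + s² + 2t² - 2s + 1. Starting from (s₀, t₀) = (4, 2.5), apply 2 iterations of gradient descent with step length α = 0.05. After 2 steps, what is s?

2240.8936

∇f = (8s³ - 8st + 2s - 2, -4s² + 4t)
Step 1: at (4, 2.5), ∇f = (438, -54) → (4, 2.5) − 0.05·(438, -54) = (-17.9, 5.2)
Step 2: at (-17.9, 5.2), ∇f = (-45175.872, -1260.84) → (-17.9, 5.2) − 0.05·(-45175.872, -1260.84) = (2240.8936, 68.242)
s = 2240.8936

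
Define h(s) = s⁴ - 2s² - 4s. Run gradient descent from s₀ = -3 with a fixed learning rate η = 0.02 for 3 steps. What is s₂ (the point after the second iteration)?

h′(s) = 4s³ - 4s - 4
Step 1: h′(-3) = -100; s₁ = -3 − 0.02·(-100) = -1
Step 2: h′(-1) = -4; s₂ = -1 − 0.02·(-4) = -0.92

-0.92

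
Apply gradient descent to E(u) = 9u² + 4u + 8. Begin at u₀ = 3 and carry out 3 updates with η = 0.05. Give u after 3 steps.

-0.219

E′(u) = 18u + 4
Step 1: E′(3) = 58; u₁ = 3 − 0.05·58 = 0.1
Step 2: E′(0.1) = 5.8; u₂ = 0.1 − 0.05·5.8 = -0.19
Step 3: E′(-0.19) = 0.58; u₃ = -0.19 − 0.05·0.58 = -0.219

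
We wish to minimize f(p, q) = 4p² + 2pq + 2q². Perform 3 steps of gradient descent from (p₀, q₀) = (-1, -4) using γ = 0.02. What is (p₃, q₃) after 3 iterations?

∇f = (8p + 2q, 2p + 4q)
(p₁, q₁) = (-1, -4) − 0.02·(-16, -18) = (-0.68, -3.64)
(p₂, q₂) = (-0.68, -3.64) − 0.02·(-12.72, -15.92) = (-0.4256, -3.3216)
(p₃, q₃) = (-0.4256, -3.3216) − 0.02·(-10.048, -14.1376) = (-0.22464, -3.038848)

(-0.22464, -3.038848)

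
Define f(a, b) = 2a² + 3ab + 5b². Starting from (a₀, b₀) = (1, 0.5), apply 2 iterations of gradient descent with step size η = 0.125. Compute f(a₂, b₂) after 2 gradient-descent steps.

∇f = (4a + 3b, 3a + 10b)
(a₁, b₁) = (1, 0.5) − 0.125·(5.5, 8) = (0.3125, -0.5)
(a₂, b₂) = (0.3125, -0.5) − 0.125·(-0.25, -4.0625) = (0.34375, 0.0078125)
f(0.34375, 0.0078125) = 0.24468994140625

0.24468994140625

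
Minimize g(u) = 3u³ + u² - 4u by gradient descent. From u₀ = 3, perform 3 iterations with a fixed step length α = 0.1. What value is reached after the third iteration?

-786.1261769

g′(u) = 9u² + 2u - 4
Step 1: g′(3) = 83; u₁ = 3 − 0.1·83 = -5.3
Step 2: g′(-5.3) = 238.21; u₂ = -5.3 − 0.1·238.21 = -29.121
Step 3: g′(-29.121) = 7570.051769; u₃ = -29.121 − 0.1·7570.051769 = -786.1261769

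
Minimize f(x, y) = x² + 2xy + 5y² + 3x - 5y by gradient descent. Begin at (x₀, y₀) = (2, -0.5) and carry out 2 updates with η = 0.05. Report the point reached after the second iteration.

∇f = (2x + 2y + 3, 2x + 10y - 5)
(x₁, y₁) = (2, -0.5) − 0.05·(6, -6) = (1.7, -0.2)
(x₂, y₂) = (1.7, -0.2) − 0.05·(6, -3.6) = (1.4, -0.02)

(1.4, -0.02)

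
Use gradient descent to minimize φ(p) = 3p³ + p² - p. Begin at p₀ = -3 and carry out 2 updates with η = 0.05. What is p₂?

-26.1805

φ′(p) = 9p² + 2p - 1
p₁ = -3 − 0.05·74 = -6.7
p₂ = -6.7 − 0.05·389.61 = -26.1805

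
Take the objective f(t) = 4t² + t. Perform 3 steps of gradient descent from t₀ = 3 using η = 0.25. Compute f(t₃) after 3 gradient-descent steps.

f′(t) = 8t + 1
Step 1: f′(3) = 25; t₁ = 3 − 0.25·25 = -3.25
Step 2: f′(-3.25) = -25; t₂ = -3.25 − 0.25·(-25) = 3
Step 3: f′(3) = 25; t₃ = 3 − 0.25·25 = -3.25
f(-3.25) = 39

39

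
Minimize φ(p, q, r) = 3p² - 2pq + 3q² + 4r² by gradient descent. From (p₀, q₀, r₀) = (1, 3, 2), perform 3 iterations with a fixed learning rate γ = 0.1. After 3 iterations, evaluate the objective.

∇φ = (6p - 2q, -2p + 6q, 8r)
Step 1: at (1, 3, 2), ∇φ = (0, 16, 16) → (1, 3, 2) − 0.1·(0, 16, 16) = (1, 1.4, 0.4)
Step 2: at (1, 1.4, 0.4), ∇φ = (3.2, 6.4, 3.2) → (1, 1.4, 0.4) − 0.1·(3.2, 6.4, 3.2) = (0.68, 0.76, 0.08)
Step 3: at (0.68, 0.76, 0.08), ∇φ = (2.56, 3.2, 0.64) → (0.68, 0.76, 0.08) − 0.1·(2.56, 3.2, 0.64) = (0.424, 0.44, 0.016)
φ(0.424, 0.44, 0.016) = 0.748032

0.748032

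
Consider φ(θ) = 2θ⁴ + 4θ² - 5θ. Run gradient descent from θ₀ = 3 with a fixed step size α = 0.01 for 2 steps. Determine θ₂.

0.62603

φ′(θ) = 8θ³ + 8θ - 5
θ₁ = 3 − 0.01·235 = 0.65
θ₂ = 0.65 − 0.01·2.397 = 0.62603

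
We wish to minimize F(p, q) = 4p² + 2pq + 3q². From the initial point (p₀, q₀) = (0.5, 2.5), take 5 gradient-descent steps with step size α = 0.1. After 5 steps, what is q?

∇F = (8p + 2q, 2p + 6q)
(p₁, q₁) = (0.5, 2.5) − 0.1·(9, 16) = (-0.4, 0.9)
(p₂, q₂) = (-0.4, 0.9) − 0.1·(-1.4, 4.6) = (-0.26, 0.44)
(p₃, q₃) = (-0.26, 0.44) − 0.1·(-1.2, 2.12) = (-0.14, 0.228)
(p₄, q₄) = (-0.14, 0.228) − 0.1·(-0.664, 1.088) = (-0.0736, 0.1192)
(p₅, q₅) = (-0.0736, 0.1192) − 0.1·(-0.3504, 0.568) = (-0.03856, 0.0624)
q = 0.0624

0.0624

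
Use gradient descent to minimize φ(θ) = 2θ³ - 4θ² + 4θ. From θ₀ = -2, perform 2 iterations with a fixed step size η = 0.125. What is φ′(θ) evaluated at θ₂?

20432.5859375

φ′(θ) = 6θ² - 8θ + 4
θ₁ = -2 − 0.125·44 = -7.5
θ₂ = -7.5 − 0.125·401.5 = -57.6875
φ′(θ) at (-57.6875) = 20432.5859375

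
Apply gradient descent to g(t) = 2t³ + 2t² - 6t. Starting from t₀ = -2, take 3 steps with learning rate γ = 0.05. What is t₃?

g′(t) = 6t² + 4t - 6
Step 1: g′(-2) = 10; t₁ = -2 − 0.05·10 = -2.5
Step 2: g′(-2.5) = 21.5; t₂ = -2.5 − 0.05·21.5 = -3.575
Step 3: g′(-3.575) = 56.38375; t₃ = -3.575 − 0.05·56.38375 = -6.3941875

-6.3941875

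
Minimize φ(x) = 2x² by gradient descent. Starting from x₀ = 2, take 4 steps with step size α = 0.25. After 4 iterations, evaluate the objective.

0

φ′(x) = 4x
Step 1: φ′(2) = 8; x₁ = 2 − 0.25·8 = 0
Step 2: φ′(0) = 0; x₂ = 0 − 0.25·0 = 0
Step 3: φ′(0) = 0; x₃ = 0 − 0.25·0 = 0
Step 4: φ′(0) = 0; x₄ = 0 − 0.25·0 = 0
φ(0) = 0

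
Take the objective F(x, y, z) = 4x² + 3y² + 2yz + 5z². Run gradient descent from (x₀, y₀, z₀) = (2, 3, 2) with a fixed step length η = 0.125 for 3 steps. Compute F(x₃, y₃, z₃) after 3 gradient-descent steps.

∇F = (8x, 6y + 2z, 2y + 10z)
Step 1: at (2, 3, 2), ∇F = (16, 22, 26) → (2, 3, 2) − 0.125·(16, 22, 26) = (0, 0.25, -1.25)
Step 2: at (0, 0.25, -1.25), ∇F = (0, -1, -12) → (0, 0.25, -1.25) − 0.125·(0, -1, -12) = (0, 0.375, 0.25)
Step 3: at (0, 0.375, 0.25), ∇F = (0, 2.75, 3.25) → (0, 0.375, 0.25) − 0.125·(0, 2.75, 3.25) = (0, 0.03125, -0.15625)
F(0, 0.03125, -0.15625) = 0.115234375

0.115234375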